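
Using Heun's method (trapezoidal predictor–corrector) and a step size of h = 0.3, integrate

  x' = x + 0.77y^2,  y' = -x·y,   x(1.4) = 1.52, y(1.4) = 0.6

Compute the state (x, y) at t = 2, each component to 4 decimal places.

2.8607, 0.1923

Heun on (x,y): k1 = f(t_n, state_n); k2 = f(t_n + h, state_n + h·k1); state_{n+1} = state_n + (h/2)·(k1 + k2).
1.400000: (1.520000, 0.600000)
  k1 = (1.797200, -0.912000)
  predictor → (2.059160, 0.326400)
  k2 = (2.141193, -0.672110)
  → (2.110759, 0.362384)
1.700000: (2.110759, 0.362384)
  k1 = (2.211877, -0.764904)
  predictor → (2.774322, 0.132912)
  k2 = (2.787925, -0.368741)
  → (2.860729, 0.192337)
(x(2), y(2)) ≈ (2.8607, 0.1923)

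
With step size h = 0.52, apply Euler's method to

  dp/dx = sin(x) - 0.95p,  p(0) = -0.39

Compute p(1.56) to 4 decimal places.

0.5287

Euler: p_{n+1} = p_n + h·f(x_n, p_n).
x=0.000000, p=-0.390000: f=0.370500 → p ← -0.390000 + 0.52·0.370500 = -0.197340
x=0.520000, p=-0.197340: f=0.684353 → p ← -0.197340 + 0.52·0.684353 = 0.158524
x=1.040000, p=0.158524: f=0.711807 → p ← 0.158524 + 0.52·0.711807 = 0.528663
p(1.56) ≈ 0.5287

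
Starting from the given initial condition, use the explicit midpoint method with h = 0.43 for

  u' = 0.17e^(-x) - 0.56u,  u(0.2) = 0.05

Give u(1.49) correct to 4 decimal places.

0.0884

Midpoint: k1 = f(x_n, u_n); k2 = f(x_n + h/2, u_n + (h/2)·k1); u_{n+1} = u_n + h·k2.
x=0.200000, u=0.050000:
  k1 = f(0.200000, 0.050000) = 0.111184
  k2 = f(0.415000, 0.073905) = 0.070871
  u ← 0.050000 + 0.43·0.070871 = 0.080475
x=0.630000, u=0.080475:
  k1 = f(0.630000, 0.080475) = 0.045475
  k2 = f(0.845000, 0.090252) = 0.022484
  u ← 0.080475 + 0.43·0.022484 = 0.090143
x=1.060000, u=0.090143:
  k1 = f(1.060000, 0.090143) = 0.008418
  k2 = f(1.275000, 0.091952) = -0.003990
  u ← 0.090143 + 0.43·(-0.003990) = 0.088427
u(1.49) ≈ 0.0884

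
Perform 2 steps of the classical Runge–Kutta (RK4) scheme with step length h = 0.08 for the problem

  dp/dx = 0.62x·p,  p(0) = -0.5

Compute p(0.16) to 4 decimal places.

-0.5040

RK4: k1 = f(x_n, p_n); k2 = f(x_n + h/2, p_n + (h/2)·k1); k3 = f(x_n + h/2, p_n + (h/2)·k2); k4 = f(x_n + h, p_n + h·k3); p_{n+1} = p_n + (h/6)·(k1 + 2k2 + 2k3 + k4).
x=0.000000, p=-0.500000:
  k1 = f(0.000000, -0.500000) = 0.000000
  k2 = f(0.040000, -0.500000) = -0.012400
  k3 = f(0.040000, -0.500496) = -0.012412
  k4 = f(0.080000, -0.500993) = -0.024849
  p ← -0.500000 + (0.08/6)·(k1 + 2k2 + 2k3 + k4) = -0.500993
x=0.080000, p=-0.500993:
  k1 = f(0.080000, -0.500993) = -0.024849
  k2 = f(0.120000, -0.501987) = -0.037348
  k3 = f(0.120000, -0.502487) = -0.037385
  k4 = f(0.160000, -0.503984) = -0.049995
  p ← -0.500993 + (0.08/6)·(k1 + 2k2 + 2k3 + k4) = -0.503984
p(0.16) ≈ -0.5040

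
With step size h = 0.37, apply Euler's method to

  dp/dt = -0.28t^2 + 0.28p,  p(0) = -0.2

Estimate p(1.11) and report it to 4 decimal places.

Euler: p_{n+1} = p_n + h·f(t_n, p_n).
t=0.000000, p=-0.200000: f=-0.056000 → p ← -0.200000 + 0.37·(-0.056000) = -0.220720
t=0.370000, p=-0.220720: f=-0.100134 → p ← -0.220720 + 0.37·(-0.100134) = -0.257769
t=0.740000, p=-0.257769: f=-0.225503 → p ← -0.257769 + 0.37·(-0.225503) = -0.341206
p(1.11) ≈ -0.3412

-0.3412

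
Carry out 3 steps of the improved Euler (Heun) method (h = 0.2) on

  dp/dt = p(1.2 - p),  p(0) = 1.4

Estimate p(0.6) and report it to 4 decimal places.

Heun: k1 = f(t_n, p_n); k2 = f(t_n + h, p_n + h·k1); p_{n+1} = p_n + (h/2)·(k1 + k2).
t=0.000000, p=1.400000:
  k1 = f(0.000000, 1.400000) = -0.280000
  k2 = f(0.200000, 1.344000) = -0.193536
  p ← 1.400000 + (0.2/2)·(-0.280000 + (-0.193536)) = 1.352646
t=0.200000, p=1.352646:
  k1 = f(0.200000, 1.352646) = -0.206477
  k2 = f(0.400000, 1.311351) = -0.146020
  p ← 1.352646 + (0.2/2)·(-0.206477 + (-0.146020)) = 1.317397
t=0.400000, p=1.317397:
  k1 = f(0.400000, 1.317397) = -0.154658
  k2 = f(0.600000, 1.286465) = -0.111234
  p ← 1.317397 + (0.2/2)·(-0.154658 + (-0.111234)) = 1.290807
p(0.6) ≈ 1.2908

1.2908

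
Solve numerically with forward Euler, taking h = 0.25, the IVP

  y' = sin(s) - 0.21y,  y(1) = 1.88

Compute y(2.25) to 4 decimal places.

Euler: y_{n+1} = y_n + h·f(s_n, y_n).
s=1.000000, y=1.880000: f=0.446671 → y ← 1.880000 + 0.25·0.446671 = 1.991668
s=1.250000, y=1.991668: f=0.530734 → y ← 1.991668 + 0.25·0.530734 = 2.124351
s=1.500000, y=2.124351: f=0.551381 → y ← 2.124351 + 0.25·0.551381 = 2.262197
s=1.750000, y=2.262197: f=0.508925 → y ← 2.262197 + 0.25·0.508925 = 2.389428
s=2.000000, y=2.389428: f=0.407518 → y ← 2.389428 + 0.25·0.407518 = 2.491307
y(2.25) ≈ 2.4913

2.4913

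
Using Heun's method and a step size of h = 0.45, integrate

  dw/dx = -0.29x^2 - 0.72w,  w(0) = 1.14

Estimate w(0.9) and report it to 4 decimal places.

Heun: k1 = f(x_n, w_n); k2 = f(x_n + h, w_n + h·k1); w_{n+1} = w_n + (h/2)·(k1 + k2).
x=0.000000, w=1.140000:
  k1 = f(0.000000, 1.140000) = -0.820800
  k2 = f(0.450000, 0.770640) = -0.613586
  w ← 1.140000 + (0.45/2)·(-0.820800 + (-0.613586)) = 0.817263
x=0.450000, w=0.817263:
  k1 = f(0.450000, 0.817263) = -0.647155
  k2 = f(0.900000, 0.526044) = -0.613651
  w ← 0.817263 + (0.45/2)·(-0.647155 + (-0.613651)) = 0.533582
w(0.9) ≈ 0.5336

0.5336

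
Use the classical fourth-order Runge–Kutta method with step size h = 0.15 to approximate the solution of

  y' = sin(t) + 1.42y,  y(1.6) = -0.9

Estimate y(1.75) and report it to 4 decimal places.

-0.9475

RK4: k1 = f(t_n, y_n); k2 = f(t_n + h/2, y_n + (h/2)·k1); k3 = f(t_n + h/2, y_n + (h/2)·k2); k4 = f(t_n + h, y_n + h·k3); y_{n+1} = y_n + (h/6)·(k1 + 2k2 + 2k3 + k4).
t=1.600000, y=-0.900000:
  k1 = f(1.600000, -0.900000) = -0.278426
  k2 = f(1.675000, -0.920882) = -0.313077
  k3 = f(1.675000, -0.923481) = -0.316767
  k4 = f(1.750000, -0.947515) = -0.361485
  y ← -0.900000 + (0.15/6)·(k1 + 2k2 + 2k3 + k4) = -0.947490
y(1.75) ≈ -0.9475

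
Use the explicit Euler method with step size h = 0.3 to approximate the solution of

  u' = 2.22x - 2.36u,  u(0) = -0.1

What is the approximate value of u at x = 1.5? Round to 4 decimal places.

1.0131

Euler: u_{n+1} = u_n + h·f(x_n, u_n).
x=0.000000, u=-0.100000: f=0.236000 → u ← -0.100000 + 0.3·0.236000 = -0.029200
x=0.300000, u=-0.029200: f=0.734912 → u ← -0.029200 + 0.3·0.734912 = 0.191274
x=0.600000, u=0.191274: f=0.880594 → u ← 0.191274 + 0.3·0.880594 = 0.455452
x=0.900000, u=0.455452: f=0.923134 → u ← 0.455452 + 0.3·0.923134 = 0.732392
x=1.200000, u=0.732392: f=0.935555 → u ← 0.732392 + 0.3·0.935555 = 1.013058
u(1.5) ≈ 1.0131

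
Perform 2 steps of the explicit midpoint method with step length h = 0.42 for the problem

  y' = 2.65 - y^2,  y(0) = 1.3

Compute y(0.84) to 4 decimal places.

1.5422

Midpoint: k1 = f(s_n, y_n); k2 = f(s_n + h/2, y_n + (h/2)·k1); y_{n+1} = y_n + h·k2.
s=0.000000, y=1.300000:
  k1 = f(0.000000, 1.300000) = 0.960000
  k2 = f(0.210000, 1.501600) = 0.395197
  y ← 1.300000 + 0.42·0.395197 = 1.465983
s=0.420000, y=1.465983:
  k1 = f(0.420000, 1.465983) = 0.500894
  k2 = f(0.630000, 1.571171) = 0.181423
  y ← 1.465983 + 0.42·0.181423 = 1.542180
y(0.84) ≈ 1.5422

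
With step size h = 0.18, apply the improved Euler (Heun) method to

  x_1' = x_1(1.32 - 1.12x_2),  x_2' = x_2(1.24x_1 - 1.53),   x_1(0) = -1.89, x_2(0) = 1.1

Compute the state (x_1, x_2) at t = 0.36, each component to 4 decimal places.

-2.4272, 0.3161

Heun on (x_1,x_2): k1 = f(t_n, state_n); k2 = f(t_n + h, state_n + h·k1); state_{n+1} = state_n + (h/2)·(k1 + k2).
0.000000: (-1.890000, 1.100000)
  k1 = (-0.166320, -4.260960)
  predictor → (-1.919938, 0.333027)
  k2 = (-1.818199, -1.302377)
  → (-2.068607, 0.599300)
0.180000: (-2.068607, 0.599300)
  k1 = (-1.342080, -2.454176)
  predictor → (-2.310181, 0.157548)
  k2 = (-2.641799, -0.692365)
  → (-2.427156, 0.316111)
(x_1(0.36), x_2(0.36)) ≈ (-2.4272, 0.3161)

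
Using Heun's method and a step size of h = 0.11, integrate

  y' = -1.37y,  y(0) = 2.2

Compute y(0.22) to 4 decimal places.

1.6296

Heun: k1 = f(x_n, y_n); k2 = f(x_n + h, y_n + h·k1); y_{n+1} = y_n + (h/2)·(k1 + k2).
x=0.000000, y=2.200000:
  k1 = f(0.000000, 2.200000) = -3.014000
  k2 = f(0.110000, 1.868460) = -2.559790
  y ← 2.200000 + (0.11/2)·(-3.014000 + (-2.559790)) = 1.893442
x=0.110000, y=1.893442:
  k1 = f(0.110000, 1.893442) = -2.594015
  k2 = f(0.220000, 1.608100) = -2.203097
  y ← 1.893442 + (0.11/2)·(-2.594015 + (-2.203097)) = 1.629600
y(0.22) ≈ 1.6296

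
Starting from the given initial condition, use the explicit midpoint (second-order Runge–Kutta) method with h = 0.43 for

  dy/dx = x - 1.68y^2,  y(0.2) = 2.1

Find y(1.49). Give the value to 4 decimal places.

2.2671

Midpoint: k1 = f(x_n, y_n); k2 = f(x_n + h/2, y_n + (h/2)·k1); y_{n+1} = y_n + h·k2.
x=0.200000, y=2.100000:
  k1 = f(0.200000, 2.100000) = -7.208800
  k2 = f(0.415000, 0.550108) = -0.093400
  y ← 2.100000 + 0.43·(-0.093400) = 2.059838
x=0.630000, y=2.059838:
  k1 = f(0.630000, 2.059838) = -6.498128
  k2 = f(0.845000, 0.662741) = 0.107102
  y ← 2.059838 + 0.43·0.107102 = 2.105892
x=1.060000, y=2.105892:
  k1 = f(1.060000, 2.105892) = -6.390432
  k2 = f(1.275000, 0.731949) = 0.374941
  y ← 2.105892 + 0.43·0.374941 = 2.267116
y(1.49) ≈ 2.2671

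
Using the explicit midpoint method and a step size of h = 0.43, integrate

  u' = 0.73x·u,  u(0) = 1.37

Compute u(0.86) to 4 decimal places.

1.7785

Midpoint: k1 = f(x_n, u_n); k2 = f(x_n + h/2, u_n + (h/2)·k1); u_{n+1} = u_n + h·k2.
x=0.000000, u=1.370000:
  k1 = f(0.000000, 1.370000) = 0.000000
  k2 = f(0.215000, 1.370000) = 0.215022
  u ← 1.370000 + 0.43·0.215022 = 1.462459
x=0.430000, u=1.462459:
  k1 = f(0.430000, 1.462459) = 0.459066
  k2 = f(0.645000, 1.561158) = 0.735071
  u ← 1.462459 + 0.43·0.735071 = 1.778540
u(0.86) ≈ 1.7785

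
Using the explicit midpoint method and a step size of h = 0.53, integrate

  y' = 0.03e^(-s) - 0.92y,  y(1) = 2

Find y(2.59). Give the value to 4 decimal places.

0.5066

Midpoint: k1 = f(s_n, y_n); k2 = f(s_n + h/2, y_n + (h/2)·k1); y_{n+1} = y_n + h·k2.
s=1.000000, y=2.000000:
  k1 = f(1.000000, 2.000000) = -1.828964
  k2 = f(1.265000, 1.515325) = -1.385631
  y ← 2.000000 + 0.53·(-1.385631) = 1.265615
s=1.530000, y=1.265615:
  k1 = f(1.530000, 1.265615) = -1.157870
  k2 = f(1.795000, 0.958780) = -0.877094
  y ← 1.265615 + 0.53·(-0.877094) = 0.800756
s=2.060000, y=0.800756:
  k1 = f(2.060000, 0.800756) = -0.732872
  k2 = f(2.325000, 0.606545) = -0.555088
  y ← 0.800756 + 0.53·(-0.555088) = 0.506559
y(2.59) ≈ 0.5066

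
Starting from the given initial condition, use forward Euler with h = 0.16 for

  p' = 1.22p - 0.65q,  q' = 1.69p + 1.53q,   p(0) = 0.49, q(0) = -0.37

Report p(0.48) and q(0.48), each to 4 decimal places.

Euler on (p,q): p_{n+1} = p_n + h·p', q_{n+1} = q_n + h·q'.
0.000000: (0.490000, -0.370000); f=(0.838300, 0.262000) → (0.624128, -0.328080)
0.160000: (0.624128, -0.328080); f=(0.974688, 0.552814) → (0.780078, -0.239630)
0.320000: (0.780078, -0.239630); f=(1.107455, 0.951698) → (0.957271, -0.087358)
(p(0.48), q(0.48)) ≈ (0.9573, -0.0874)

0.9573, -0.0874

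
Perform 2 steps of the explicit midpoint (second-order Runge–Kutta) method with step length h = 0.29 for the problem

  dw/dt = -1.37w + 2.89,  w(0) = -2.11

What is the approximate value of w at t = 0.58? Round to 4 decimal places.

Midpoint: k1 = f(t_n, w_n); k2 = f(t_n + h/2, w_n + (h/2)·k1); w_{n+1} = w_n + h·k2.
t=0.000000, w=-2.110000:
  k1 = f(0.000000, -2.110000) = 5.780700
  k2 = f(0.145000, -1.271798) = 4.632364
  w ← -2.110000 + 0.29·4.632364 = -0.766614
t=0.290000, w=-0.766614:
  k1 = f(0.290000, -0.766614) = 3.940262
  k2 = f(0.435000, -0.195276) = 3.157529
  w ← -0.766614 + 0.29·3.157529 = 0.149069
w(0.58) ≈ 0.1491

0.1491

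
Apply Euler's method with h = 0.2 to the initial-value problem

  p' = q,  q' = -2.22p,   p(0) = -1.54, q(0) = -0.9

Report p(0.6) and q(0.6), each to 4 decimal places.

Euler on (p,q): p_{n+1} = p_n + h·p', q_{n+1} = q_n + h·q'.
0.000000: (-1.540000, -0.900000); f=(-0.900000, 3.418800) → (-1.720000, -0.216240)
0.200000: (-1.720000, -0.216240); f=(-0.216240, 3.818400) → (-1.763248, 0.547440)
0.400000: (-1.763248, 0.547440); f=(0.547440, 3.914411) → (-1.653760, 1.330322)
(p(0.6), q(0.6)) ≈ (-1.6538, 1.3303)

-1.6538, 1.3303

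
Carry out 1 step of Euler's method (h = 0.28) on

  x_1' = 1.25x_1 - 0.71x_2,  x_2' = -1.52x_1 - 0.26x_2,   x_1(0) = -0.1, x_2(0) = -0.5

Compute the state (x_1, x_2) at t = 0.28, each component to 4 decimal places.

-0.0356, -0.4210

Euler on (x_1,x_2): x_1_{n+1} = x_1_n + h·x_1', x_2_{n+1} = x_2_n + h·x_2'.
0.000000: (-0.100000, -0.500000); f=(0.230000, 0.282000) → (-0.035600, -0.421040)
(x_1(0.28), x_2(0.28)) ≈ (-0.0356, -0.4210)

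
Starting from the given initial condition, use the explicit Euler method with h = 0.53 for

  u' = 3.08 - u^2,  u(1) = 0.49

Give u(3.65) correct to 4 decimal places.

Euler: u_{n+1} = u_n + h·f(t_n, u_n).
t=1.000000, u=0.490000: f=2.839900 → u ← 0.490000 + 0.53·2.839900 = 1.995147
t=1.530000, u=1.995147: f=-0.900612 → u ← 1.995147 + 0.53·(-0.900612) = 1.517823
t=2.060000, u=1.517823: f=0.776214 → u ← 1.517823 + 0.53·0.776214 = 1.929216
t=2.590000, u=1.929216: f=-0.641875 → u ← 1.929216 + 0.53·(-0.641875) = 1.589022
t=3.120000, u=1.589022: f=0.555008 → u ← 1.589022 + 0.53·0.555008 = 1.883177
u(3.65) ≈ 1.8832

1.8832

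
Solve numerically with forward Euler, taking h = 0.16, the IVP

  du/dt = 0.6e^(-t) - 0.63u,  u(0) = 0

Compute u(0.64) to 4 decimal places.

Euler: u_{n+1} = u_n + h·f(t_n, u_n).
t=0.000000, u=0.000000: f=0.600000 → u ← 0.000000 + 0.16·0.600000 = 0.096000
t=0.160000, u=0.096000: f=0.450806 → u ← 0.096000 + 0.16·0.450806 = 0.168129
t=0.320000, u=0.168129: f=0.329768 → u ← 0.168129 + 0.16·0.329768 = 0.220892
t=0.480000, u=0.220892: f=0.232108 → u ← 0.220892 + 0.16·0.232108 = 0.258029
u(0.64) ≈ 0.2580

0.2580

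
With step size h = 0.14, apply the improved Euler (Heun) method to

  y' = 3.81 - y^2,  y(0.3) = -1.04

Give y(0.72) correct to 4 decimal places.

Heun: k1 = f(x_n, y_n); k2 = f(x_n + h, y_n + h·k1); y_{n+1} = y_n + (h/2)·(k1 + k2).
x=0.300000, y=-1.040000:
  k1 = f(0.300000, -1.040000) = 2.728400
  k2 = f(0.440000, -0.658024) = 3.377004
  y ← -1.040000 + (0.14/2)·(2.728400 + 3.377004) = -0.612622
x=0.440000, y=-0.612622:
  k1 = f(0.440000, -0.612622) = 3.434695
  k2 = f(0.580000, -0.131764) = 3.792638
  y ← -0.612622 + (0.14/2)·(3.434695 + 3.792638) = -0.106708
x=0.580000, y=-0.106708:
  k1 = f(0.580000, -0.106708) = 3.798613
  k2 = f(0.720000, 0.425097) = 3.629292
  y ← -0.106708 + (0.14/2)·(3.798613 + 3.629292) = 0.413245
y(0.72) ≈ 0.4132

0.4132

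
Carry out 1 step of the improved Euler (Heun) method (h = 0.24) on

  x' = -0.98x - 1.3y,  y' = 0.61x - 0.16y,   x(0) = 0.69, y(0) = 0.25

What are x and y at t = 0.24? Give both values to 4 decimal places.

Heun on (x,y): k1 = f(t_n, state_n); k2 = f(t_n + h, state_n + h·k1); state_{n+1} = state_n + (h/2)·(k1 + k2).
0.000000: (0.690000, 0.250000)
  k1 = (-1.001200, 0.380900)
  predictor → (0.449712, 0.341416)
  k2 = (-0.884559, 0.219698)
  → (0.463709, 0.322072)
(x(0.24), y(0.24)) ≈ (0.4637, 0.3221)

0.4637, 0.3221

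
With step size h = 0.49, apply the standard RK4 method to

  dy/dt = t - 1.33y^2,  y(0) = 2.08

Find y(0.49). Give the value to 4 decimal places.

0.7526

RK4: k1 = f(t_n, y_n); k2 = f(t_n + h/2, y_n + (h/2)·k1); k3 = f(t_n + h/2, y_n + (h/2)·k2); k4 = f(t_n + h, y_n + h·k3); y_{n+1} = y_n + (h/6)·(k1 + 2k2 + 2k3 + k4).
t=0.000000, y=2.080000:
  k1 = f(0.000000, 2.080000) = -5.754112
  k2 = f(0.245000, 0.670243) = -0.352469
  k3 = f(0.245000, 1.993645) = -5.041245
  k4 = f(0.490000, -0.390210) = 0.287489
  y ← 2.080000 + (0.49/6)·(k1 + 2k2 + 2k3 + k4) = 0.752586
y(0.49) ≈ 0.7526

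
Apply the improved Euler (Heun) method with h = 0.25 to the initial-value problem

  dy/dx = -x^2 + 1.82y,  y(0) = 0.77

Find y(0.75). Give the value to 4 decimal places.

2.7137

Heun: k1 = f(x_n, y_n); k2 = f(x_n + h, y_n + h·k1); y_{n+1} = y_n + (h/2)·(k1 + k2).
x=0.000000, y=0.770000:
  k1 = f(0.000000, 0.770000) = 1.401400
  k2 = f(0.250000, 1.120350) = 1.976537
  y ← 0.770000 + (0.25/2)·(1.401400 + 1.976537) = 1.192242
x=0.250000, y=1.192242:
  k1 = f(0.250000, 1.192242) = 2.107381
  k2 = f(0.500000, 1.719087) = 2.878739
  y ← 1.192242 + (0.25/2)·(2.107381 + 2.878739) = 1.815507
x=0.500000, y=1.815507:
  k1 = f(0.500000, 1.815507) = 3.054223
  k2 = f(0.750000, 2.579063) = 4.131394
  y ← 1.815507 + (0.25/2)·(3.054223 + 4.131394) = 2.713709
y(0.75) ≈ 2.7137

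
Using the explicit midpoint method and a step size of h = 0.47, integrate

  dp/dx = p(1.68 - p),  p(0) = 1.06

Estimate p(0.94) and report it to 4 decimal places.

Midpoint: k1 = f(x_n, p_n); k2 = f(x_n + h/2, p_n + (h/2)·k1); p_{n+1} = p_n + h·k2.
x=0.000000, p=1.060000:
  k1 = f(0.000000, 1.060000) = 0.657200
  k2 = f(0.235000, 1.214442) = 0.565393
  p ← 1.060000 + 0.47·0.565393 = 1.325735
x=0.470000, p=1.325735:
  k1 = f(0.470000, 1.325735) = 0.469662
  k2 = f(0.705000, 1.436105) = 0.350258
  p ← 1.325735 + 0.47·0.350258 = 1.490356
p(0.94) ≈ 1.4904

1.4904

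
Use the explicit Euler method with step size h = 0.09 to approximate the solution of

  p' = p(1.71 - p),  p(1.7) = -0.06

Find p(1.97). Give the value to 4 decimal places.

Euler: p_{n+1} = p_n + h·f(t_n, p_n).
t=1.700000, p=-0.060000: f=-0.106200 → p ← -0.060000 + 0.09·(-0.106200) = -0.069558
t=1.790000, p=-0.069558: f=-0.123782 → p ← -0.069558 + 0.09·(-0.123782) = -0.080698
t=1.880000, p=-0.080698: f=-0.144507 → p ← -0.080698 + 0.09·(-0.144507) = -0.093704
p(1.97) ≈ -0.0937

-0.0937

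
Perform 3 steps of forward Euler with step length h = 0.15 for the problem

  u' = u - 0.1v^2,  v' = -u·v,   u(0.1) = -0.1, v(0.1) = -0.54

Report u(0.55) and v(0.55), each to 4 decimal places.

Euler on (u,v): u_{n+1} = u_n + h·u', v_{n+1} = v_n + h·v'.
0.100000: (-0.100000, -0.540000); f=(-0.129160, -0.054000) → (-0.119374, -0.548100)
0.250000: (-0.119374, -0.548100); f=(-0.149415, -0.065429) → (-0.141786, -0.557914)
0.400000: (-0.141786, -0.557914); f=(-0.172913, -0.079105) → (-0.167723, -0.569780)
(u(0.55), v(0.55)) ≈ (-0.1677, -0.5698)

-0.1677, -0.5698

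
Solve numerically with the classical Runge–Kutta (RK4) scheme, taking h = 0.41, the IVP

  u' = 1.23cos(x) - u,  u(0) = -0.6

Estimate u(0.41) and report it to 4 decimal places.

RK4: k1 = f(x_n, u_n); k2 = f(x_n + h/2, u_n + (h/2)·k1); k3 = f(x_n + h/2, u_n + (h/2)·k2); k4 = f(x_n + h, u_n + h·k3); u_{n+1} = u_n + (h/6)·(k1 + 2k2 + 2k3 + k4).
x=0.000000, u=-0.600000:
  k1 = f(0.000000, -0.600000) = 1.830000
  k2 = f(0.205000, -0.224850) = 1.429095
  k3 = f(0.205000, -0.307036) = 1.511281
  k4 = f(0.410000, 0.019625) = 1.108434
  u ← -0.600000 + (0.41/6)·(k1 + 2k2 + 2k3 + k4) = 0.002644
u(0.41) ≈ 0.0026

0.0026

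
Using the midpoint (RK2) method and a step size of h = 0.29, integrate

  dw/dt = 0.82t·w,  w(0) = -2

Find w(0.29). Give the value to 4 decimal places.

-2.0690

Midpoint: k1 = f(t_n, w_n); k2 = f(t_n + h/2, w_n + (h/2)·k1); w_{n+1} = w_n + h·k2.
t=0.000000, w=-2.000000:
  k1 = f(0.000000, -2.000000) = 0.000000
  k2 = f(0.145000, -2.000000) = -0.237800
  w ← -2.000000 + 0.29·(-0.237800) = -2.068962
w(0.29) ≈ -2.0690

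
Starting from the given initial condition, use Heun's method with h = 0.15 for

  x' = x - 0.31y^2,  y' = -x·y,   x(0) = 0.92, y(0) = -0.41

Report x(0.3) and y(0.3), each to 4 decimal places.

1.2266, -0.2986

Heun on (x,y): k1 = f(t_n, state_n); k2 = f(t_n + h, state_n + h·k1); state_{n+1} = state_n + (h/2)·(k1 + k2).
0.000000: (0.920000, -0.410000)
  k1 = (0.867889, 0.377200)
  predictor → (1.050183, -0.353420)
  k2 = (1.011463, 0.371156)
  → (1.060951, -0.353873)
0.150000: (1.060951, -0.353873)
  k1 = (1.022131, 0.375442)
  predictor → (1.214271, -0.297557)
  k2 = (1.186824, 0.361315)
  → (1.226623, -0.298617)
(x(0.3), y(0.3)) ≈ (1.2266, -0.2986)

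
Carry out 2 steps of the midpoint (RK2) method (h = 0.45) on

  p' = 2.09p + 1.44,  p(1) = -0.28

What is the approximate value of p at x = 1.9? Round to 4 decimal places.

Midpoint: k1 = f(x_n, p_n); k2 = f(x_n + h/2, p_n + (h/2)·k1); p_{n+1} = p_n + h·k2.
x=1.000000, p=-0.280000:
  k1 = f(1.000000, -0.280000) = 0.854800
  k2 = f(1.225000, -0.087670) = 1.256770
  p ← -0.280000 + 0.45·1.256770 = 0.285546
x=1.450000, p=0.285546:
  k1 = f(1.450000, 0.285546) = 2.036792
  k2 = f(1.675000, 0.743825) = 2.994593
  p ← 0.285546 + 0.45·2.994593 = 1.633113
p(1.9) ≈ 1.6331

1.6331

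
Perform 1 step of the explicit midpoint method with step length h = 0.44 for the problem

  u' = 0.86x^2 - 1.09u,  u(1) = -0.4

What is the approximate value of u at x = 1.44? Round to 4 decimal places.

0.2183

Midpoint: k1 = f(x_n, u_n); k2 = f(x_n + h/2, u_n + (h/2)·k1); u_{n+1} = u_n + h·k2.
x=1.000000, u=-0.400000:
  k1 = f(1.000000, -0.400000) = 1.296000
  k2 = f(1.220000, -0.114880) = 1.405243
  u ← -0.400000 + 0.44·1.405243 = 0.218307
u(1.44) ≈ 0.2183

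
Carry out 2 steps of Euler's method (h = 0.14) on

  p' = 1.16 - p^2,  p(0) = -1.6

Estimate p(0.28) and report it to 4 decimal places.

Euler: p_{n+1} = p_n + h·f(t_n, p_n).
t=0.000000, p=-1.600000: f=-1.400000 → p ← -1.600000 + 0.14·(-1.400000) = -1.796000
t=0.140000, p=-1.796000: f=-2.065616 → p ← -1.796000 + 0.14·(-2.065616) = -2.085186
p(0.28) ≈ -2.0852

-2.0852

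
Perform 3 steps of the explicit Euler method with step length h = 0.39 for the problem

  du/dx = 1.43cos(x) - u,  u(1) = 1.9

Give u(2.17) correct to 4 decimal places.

0.4887

Euler: u_{n+1} = u_n + h·f(x_n, u_n).
x=1.000000, u=1.900000: f=-1.127368 → u ← 1.900000 + 0.39·(-1.127368) = 1.460327
x=1.390000, u=1.460327: f=-1.203194 → u ← 1.460327 + 0.39·(-1.203194) = 0.991081
x=1.780000, u=0.991081: f=-1.288065 → u ← 0.991081 + 0.39·(-1.288065) = 0.488736
u(2.17) ≈ 0.4887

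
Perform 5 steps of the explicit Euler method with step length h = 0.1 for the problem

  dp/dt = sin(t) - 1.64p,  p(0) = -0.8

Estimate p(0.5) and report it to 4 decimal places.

-0.2433

Euler: p_{n+1} = p_n + h·f(t_n, p_n).
t=0.000000, p=-0.800000: f=1.312000 → p ← -0.800000 + 0.1·1.312000 = -0.668800
t=0.100000, p=-0.668800: f=1.196665 → p ← -0.668800 + 0.1·1.196665 = -0.549133
t=0.200000, p=-0.549133: f=1.099248 → p ← -0.549133 + 0.1·1.099248 = -0.439209
t=0.300000, p=-0.439209: f=1.015822 → p ← -0.439209 + 0.1·1.015822 = -0.337626
t=0.400000, p=-0.337626: f=0.943126 → p ← -0.337626 + 0.1·0.943126 = -0.243314
p(0.5) ≈ -0.2433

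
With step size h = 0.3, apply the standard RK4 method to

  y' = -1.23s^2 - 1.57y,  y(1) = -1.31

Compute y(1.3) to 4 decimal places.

-1.2176

RK4: k1 = f(s_n, y_n); k2 = f(s_n + h/2, y_n + (h/2)·k1); k3 = f(s_n + h/2, y_n + (h/2)·k2); k4 = f(s_n + h, y_n + h·k3); y_{n+1} = y_n + (h/6)·(k1 + 2k2 + 2k3 + k4).
s=1.000000, y=-1.310000:
  k1 = f(1.000000, -1.310000) = 0.826700
  k2 = f(1.150000, -1.185995) = 0.235337
  k3 = f(1.150000, -1.274699) = 0.374603
  k4 = f(1.300000, -1.197619) = -0.198438
  y ← -1.310000 + (0.3/6)·(k1 + 2k2 + 2k3 + k4) = -1.217593
y(1.3) ≈ -1.2176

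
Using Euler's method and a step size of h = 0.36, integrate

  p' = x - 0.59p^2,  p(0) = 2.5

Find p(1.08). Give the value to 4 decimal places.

1.0526

Euler: p_{n+1} = p_n + h·f(x_n, p_n).
x=0.000000, p=2.500000: f=-3.687500 → p ← 2.500000 + 0.36·(-3.687500) = 1.172500
x=0.360000, p=1.172500: f=-0.451106 → p ← 1.172500 + 0.36·(-0.451106) = 1.010102
x=0.720000, p=1.010102: f=0.118020 → p ← 1.010102 + 0.36·0.118020 = 1.052589
p(1.08) ≈ 1.0526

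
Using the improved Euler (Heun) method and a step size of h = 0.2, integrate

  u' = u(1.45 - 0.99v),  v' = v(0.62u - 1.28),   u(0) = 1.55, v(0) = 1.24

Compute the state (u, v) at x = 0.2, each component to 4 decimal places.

Heun on (u,v): k1 = f(x_n, state_n); k2 = f(x_n + h, state_n + h·k1); state_{n+1} = state_n + (h/2)·(k1 + k2).
0.000000: (1.550000, 1.240000)
  k1 = (0.344720, -0.395560)
  predictor → (1.618944, 1.160888)
  k2 = (0.486850, -0.320701)
  → (1.633157, 1.168374)
(u(0.2), v(0.2)) ≈ (1.6332, 1.1684)

1.6332, 1.1684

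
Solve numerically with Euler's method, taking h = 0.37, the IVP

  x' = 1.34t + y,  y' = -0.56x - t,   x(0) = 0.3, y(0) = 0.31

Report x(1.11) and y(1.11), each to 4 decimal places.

1.0660, -0.3917

Euler on (x,y): x_{n+1} = x_n + h·x', y_{n+1} = y_n + h·y'.
0.000000: (0.300000, 0.310000); f=(0.310000, -0.168000) → (0.414700, 0.247840)
0.370000: (0.414700, 0.247840); f=(0.743640, -0.602232) → (0.689847, 0.025014)
0.740000: (0.689847, 0.025014); f=(1.016614, -1.126314) → (1.065994, -0.391722)
(x(1.11), y(1.11)) ≈ (1.0660, -0.3917)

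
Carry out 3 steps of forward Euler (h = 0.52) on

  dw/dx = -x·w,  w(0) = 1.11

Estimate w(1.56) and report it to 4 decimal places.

Euler: w_{n+1} = w_n + h·f(x_n, w_n).
x=0.000000, w=1.110000: f=0.000000 → w ← 1.110000 + 0.52·0.000000 = 1.110000
x=0.520000, w=1.110000: f=-0.577200 → w ← 1.110000 + 0.52·(-0.577200) = 0.809856
x=1.040000, w=0.809856: f=-0.842250 → w ← 0.809856 + 0.52·(-0.842250) = 0.371886
w(1.56) ≈ 0.3719

0.3719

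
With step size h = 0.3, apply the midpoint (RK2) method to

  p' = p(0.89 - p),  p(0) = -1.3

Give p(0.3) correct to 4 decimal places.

Midpoint: k1 = f(s_n, p_n); k2 = f(s_n + h/2, p_n + (h/2)·k1); p_{n+1} = p_n + h·k2.
s=0.000000, p=-1.300000:
  k1 = f(0.000000, -1.300000) = -2.847000
  k2 = f(0.150000, -1.727050) = -4.519776
  p ← -1.300000 + 0.3·(-4.519776) = -2.655933
p(0.3) ≈ -2.6559

-2.6559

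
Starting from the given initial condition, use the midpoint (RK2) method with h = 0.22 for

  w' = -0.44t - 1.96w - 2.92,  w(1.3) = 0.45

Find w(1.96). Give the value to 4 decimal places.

Midpoint: k1 = f(t_n, w_n); k2 = f(t_n + h/2, w_n + (h/2)·k1); w_{n+1} = w_n + h·k2.
t=1.300000, w=0.450000:
  k1 = f(1.300000, 0.450000) = -4.374000
  k2 = f(1.410000, -0.031140) = -3.479366
  w ← 0.450000 + 0.22·(-3.479366) = -0.315460
t=1.520000, w=-0.315460:
  k1 = f(1.520000, -0.315460) = -2.970498
  k2 = f(1.630000, -0.642215) = -2.378458
  w ← -0.315460 + 0.22·(-2.378458) = -0.838721
t=1.740000, w=-0.838721:
  k1 = f(1.740000, -0.838721) = -2.041706
  k2 = f(1.850000, -1.063309) = -1.649914
  w ← -0.838721 + 0.22·(-1.649914) = -1.201702
w(1.96) ≈ -1.2017

-1.2017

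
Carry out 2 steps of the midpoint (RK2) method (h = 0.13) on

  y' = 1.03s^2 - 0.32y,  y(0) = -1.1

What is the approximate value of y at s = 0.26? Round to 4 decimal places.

-1.0066

Midpoint: k1 = f(s_n, y_n); k2 = f(s_n + h/2, y_n + (h/2)·k1); y_{n+1} = y_n + h·k2.
s=0.000000, y=-1.100000:
  k1 = f(0.000000, -1.100000) = 0.352000
  k2 = f(0.065000, -1.077120) = 0.349030
  y ← -1.100000 + 0.13·0.349030 = -1.054626
s=0.130000, y=-1.054626:
  k1 = f(0.130000, -1.054626) = 0.354887
  k2 = f(0.195000, -1.031558) = 0.369264
  y ← -1.054626 + 0.13·0.369264 = -1.006622
y(0.26) ≈ -1.0066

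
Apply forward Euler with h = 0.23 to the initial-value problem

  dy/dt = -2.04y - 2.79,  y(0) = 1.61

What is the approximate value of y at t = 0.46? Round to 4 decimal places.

Euler: y_{n+1} = y_n + h·f(t_n, y_n).
t=0.000000, y=1.610000: f=-6.074400 → y ← 1.610000 + 0.23·(-6.074400) = 0.212888
t=0.230000, y=0.212888: f=-3.224292 → y ← 0.212888 + 0.23·(-3.224292) = -0.528699
y(0.46) ≈ -0.5287

-0.5287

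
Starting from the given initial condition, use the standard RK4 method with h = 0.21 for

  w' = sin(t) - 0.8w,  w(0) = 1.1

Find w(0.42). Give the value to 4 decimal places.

0.8640

RK4: k1 = f(t_n, w_n); k2 = f(t_n + h/2, w_n + (h/2)·k1); k3 = f(t_n + h/2, w_n + (h/2)·k2); k4 = f(t_n + h, w_n + h·k3); w_{n+1} = w_n + (h/6)·(k1 + 2k2 + 2k3 + k4).
t=0.000000, w=1.100000:
  k1 = f(0.000000, 1.100000) = -0.880000
  k2 = f(0.105000, 1.007600) = -0.701273
  k3 = f(0.105000, 1.026366) = -0.716286
  k4 = f(0.210000, 0.949580) = -0.551204
  w ← 1.100000 + (0.21/6)·(k1 + 2k2 + 2k3 + k4) = 0.950679
t=0.210000, w=0.950679:
  k1 = f(0.210000, 0.950679) = -0.552083
  k2 = f(0.315000, 0.892710) = -0.404352
  k3 = f(0.315000, 0.908222) = -0.416761
  k4 = f(0.420000, 0.863159) = -0.282767
  w ← 0.950679 + (0.21/6)·(k1 + 2k2 + 2k3 + k4) = 0.863981
w(0.42) ≈ 0.8640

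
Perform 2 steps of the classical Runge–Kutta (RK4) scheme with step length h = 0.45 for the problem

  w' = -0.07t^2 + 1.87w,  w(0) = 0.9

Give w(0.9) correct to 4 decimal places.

4.7991

RK4: k1 = f(t_n, w_n); k2 = f(t_n + h/2, w_n + (h/2)·k1); k3 = f(t_n + h/2, w_n + (h/2)·k2); k4 = f(t_n + h, w_n + h·k3); w_{n+1} = w_n + (h/6)·(k1 + 2k2 + 2k3 + k4).
t=0.000000, w=0.900000:
  k1 = f(0.000000, 0.900000) = 1.683000
  k2 = f(0.225000, 1.278675) = 2.387579
  k3 = f(0.225000, 1.437205) = 2.684030
  k4 = f(0.450000, 2.107813) = 3.927436
  w ← 0.900000 + (0.45/6)·(k1 + 2k2 + 2k3 + k4) = 2.081524
t=0.450000, w=2.081524:
  k1 = f(0.450000, 2.081524) = 3.878275
  k2 = f(0.675000, 2.954136) = 5.492340
  k3 = f(0.675000, 3.317301) = 6.171458
  k4 = f(0.900000, 4.858680) = 9.029032
  w ← 2.081524 + (0.45/6)·(k1 + 2k2 + 2k3 + k4) = 4.799142
w(0.9) ≈ 4.7991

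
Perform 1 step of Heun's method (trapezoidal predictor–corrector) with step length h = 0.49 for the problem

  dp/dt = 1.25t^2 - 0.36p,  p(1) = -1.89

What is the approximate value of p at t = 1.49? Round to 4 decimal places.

Heun: k1 = f(t_n, p_n); k2 = f(t_n + h, p_n + h·k1); p_{n+1} = p_n + (h/2)·(k1 + k2).
t=1.000000, p=-1.890000:
  k1 = f(1.000000, -1.890000) = 1.930400
  k2 = f(1.490000, -0.944104) = 3.115002
  p ← -1.890000 + (0.49/2)·(1.930400 + 3.115002) = -0.653876
p(1.49) ≈ -0.6539

-0.6539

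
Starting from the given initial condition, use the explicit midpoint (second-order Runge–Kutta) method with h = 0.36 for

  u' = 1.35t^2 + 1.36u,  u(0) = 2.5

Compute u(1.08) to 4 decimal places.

11.1716

Midpoint: k1 = f(t_n, u_n); k2 = f(t_n + h/2, u_n + (h/2)·k1); u_{n+1} = u_n + h·k2.
t=0.000000, u=2.500000:
  k1 = f(0.000000, 2.500000) = 3.400000
  k2 = f(0.180000, 3.112000) = 4.276060
  u ← 2.500000 + 0.36·4.276060 = 4.039382
t=0.360000, u=4.039382:
  k1 = f(0.360000, 4.039382) = 5.668519
  k2 = f(0.540000, 5.059715) = 7.274872
  u ← 4.039382 + 0.36·7.274872 = 6.658336
t=0.720000, u=6.658336:
  k1 = f(0.720000, 6.658336) = 9.755177
  k2 = f(0.900000, 8.414267) = 12.536904
  u ← 6.658336 + 0.36·12.536904 = 11.171621
u(1.08) ≈ 11.1716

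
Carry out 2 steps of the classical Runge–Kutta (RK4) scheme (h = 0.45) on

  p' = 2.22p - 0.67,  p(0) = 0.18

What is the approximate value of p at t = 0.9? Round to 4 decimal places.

RK4: k1 = f(t_n, p_n); k2 = f(t_n + h/2, p_n + (h/2)·k1); k3 = f(t_n + h/2, p_n + (h/2)·k2); k4 = f(t_n + h, p_n + h·k3); p_{n+1} = p_n + (h/6)·(k1 + 2k2 + 2k3 + k4).
t=0.000000, p=0.180000:
  k1 = f(0.000000, 0.180000) = -0.270400
  k2 = f(0.225000, 0.119160) = -0.405465
  k3 = f(0.225000, 0.088770) = -0.472930
  k4 = f(0.450000, -0.032818) = -0.742857
  p ← 0.180000 + (0.45/6)·(k1 + 2k2 + 2k3 + k4) = -0.027753
t=0.450000, p=-0.027753:
  k1 = f(0.450000, -0.027753) = -0.731613
  k2 = f(0.675000, -0.192366) = -1.097053
  k3 = f(0.675000, -0.274590) = -1.279591
  k4 = f(0.900000, -0.603569) = -2.009924
  p ← -0.027753 + (0.45/6)·(k1 + 2k2 + 2k3 + k4) = -0.589865
p(0.9) ≈ -0.5899

-0.5899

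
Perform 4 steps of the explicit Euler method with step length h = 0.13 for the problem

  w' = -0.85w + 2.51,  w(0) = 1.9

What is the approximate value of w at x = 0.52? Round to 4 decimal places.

Euler: w_{n+1} = w_n + h·f(x_n, w_n).
x=0.000000, w=1.900000: f=0.895000 → w ← 1.900000 + 0.13·0.895000 = 2.016350
x=0.130000, w=2.016350: f=0.796102 → w ← 2.016350 + 0.13·0.796102 = 2.119843
x=0.260000, w=2.119843: f=0.708133 → w ← 2.119843 + 0.13·0.708133 = 2.211901
x=0.390000, w=2.211901: f=0.629884 → w ← 2.211901 + 0.13·0.629884 = 2.293786
w(0.52) ≈ 2.2938

2.2938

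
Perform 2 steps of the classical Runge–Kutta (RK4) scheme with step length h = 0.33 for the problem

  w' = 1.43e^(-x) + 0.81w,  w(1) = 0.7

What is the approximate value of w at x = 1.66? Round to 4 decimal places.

1.5406

RK4: k1 = f(x_n, w_n); k2 = f(x_n + h/2, w_n + (h/2)·k1); k3 = f(x_n + h/2, w_n + (h/2)·k2); k4 = f(x_n + h, w_n + h·k3); w_{n+1} = w_n + (h/6)·(k1 + 2k2 + 2k3 + k4).
x=1.000000, w=0.700000:
  k1 = f(1.000000, 0.700000) = 1.093068
  k2 = f(1.165000, 0.880356) = 1.159138
  k3 = f(1.165000, 0.891258) = 1.167968
  k4 = f(1.330000, 1.085430) = 1.257400
  w ← 0.700000 + (0.33/6)·(k1 + 2k2 + 2k3 + k4) = 1.085257
x=1.330000, w=1.085257:
  k1 = f(1.330000, 1.085257) = 1.257261
  k2 = f(1.495000, 1.292705) = 1.367767
  k3 = f(1.495000, 1.310939) = 1.382536
  k4 = f(1.660000, 1.541494) = 1.520509
  w ← 1.085257 + (0.33/6)·(k1 + 2k2 + 2k3 + k4) = 1.540568
w(1.66) ≈ 1.5406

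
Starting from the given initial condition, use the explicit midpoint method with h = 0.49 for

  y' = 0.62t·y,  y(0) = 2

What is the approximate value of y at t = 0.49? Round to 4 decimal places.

2.1489

Midpoint: k1 = f(t_n, y_n); k2 = f(t_n + h/2, y_n + (h/2)·k1); y_{n+1} = y_n + h·k2.
t=0.000000, y=2.000000:
  k1 = f(0.000000, 2.000000) = 0.000000
  k2 = f(0.245000, 2.000000) = 0.303800
  y ← 2.000000 + 0.49·0.303800 = 2.148862
y(0.49) ≈ 2.1489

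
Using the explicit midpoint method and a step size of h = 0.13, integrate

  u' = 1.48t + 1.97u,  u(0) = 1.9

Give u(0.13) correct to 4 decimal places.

2.4614

Midpoint: k1 = f(t_n, u_n); k2 = f(t_n + h/2, u_n + (h/2)·k1); u_{n+1} = u_n + h·k2.
t=0.000000, u=1.900000:
  k1 = f(0.000000, 1.900000) = 3.743000
  k2 = f(0.065000, 2.143295) = 4.318491
  u ← 1.900000 + 0.13·4.318491 = 2.461404
u(0.13) ≈ 2.4614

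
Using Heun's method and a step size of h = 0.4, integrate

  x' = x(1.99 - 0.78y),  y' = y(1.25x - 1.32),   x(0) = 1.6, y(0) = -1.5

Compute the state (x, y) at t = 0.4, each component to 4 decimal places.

5.1311, -2.9282

Heun on (x,y): k1 = f(t_n, state_n); k2 = f(t_n + h, state_n + h·k1); state_{n+1} = state_n + (h/2)·(k1 + k2).
0.000000: (1.600000, -1.500000)
  k1 = (5.056000, -1.020000)
  predictor → (3.622400, -1.908000)
  k2 = (12.599577, -6.120864)
  → (5.131115, -2.928173)
(x(0.4), y(0.4)) ≈ (5.1311, -2.9282)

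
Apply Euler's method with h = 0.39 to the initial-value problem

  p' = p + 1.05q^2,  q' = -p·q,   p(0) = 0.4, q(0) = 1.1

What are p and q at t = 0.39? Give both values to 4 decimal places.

Euler on (p,q): p_{n+1} = p_n + h·p', q_{n+1} = q_n + h·q'.
0.000000: (0.400000, 1.100000); f=(1.670500, -0.440000) → (1.051495, 0.928400)
(p(0.39), q(0.39)) ≈ (1.0515, 0.9284)

1.0515, 0.9284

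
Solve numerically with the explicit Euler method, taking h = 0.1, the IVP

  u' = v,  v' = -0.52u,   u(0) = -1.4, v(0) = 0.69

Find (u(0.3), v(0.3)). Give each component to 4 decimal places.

-1.1715, 0.8973

Euler on (u,v): u_{n+1} = u_n + h·u', v_{n+1} = v_n + h·v'.
0.000000: (-1.400000, 0.690000); f=(0.690000, 0.728000) → (-1.331000, 0.762800)
0.100000: (-1.331000, 0.762800); f=(0.762800, 0.692120) → (-1.254720, 0.832012)
0.200000: (-1.254720, 0.832012); f=(0.832012, 0.652454) → (-1.171519, 0.897257)
(u(0.3), v(0.3)) ≈ (-1.1715, 0.8973)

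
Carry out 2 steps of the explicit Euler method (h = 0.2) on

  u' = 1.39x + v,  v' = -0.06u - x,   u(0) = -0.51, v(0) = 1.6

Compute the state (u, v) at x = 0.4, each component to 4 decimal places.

0.1868, 1.5684

Euler on (u,v): u_{n+1} = u_n + h·u', v_{n+1} = v_n + h·v'.
0.000000: (-0.510000, 1.600000); f=(1.600000, 0.030600) → (-0.190000, 1.606120)
0.200000: (-0.190000, 1.606120); f=(1.884120, -0.188600) → (0.186824, 1.568400)
(u(0.4), v(0.4)) ≈ (0.1868, 1.5684)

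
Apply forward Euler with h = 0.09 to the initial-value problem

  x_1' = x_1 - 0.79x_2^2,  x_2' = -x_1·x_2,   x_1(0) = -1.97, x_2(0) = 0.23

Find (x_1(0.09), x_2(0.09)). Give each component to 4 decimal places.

Euler on (x_1,x_2): x_1_{n+1} = x_1_n + h·x_1', x_2_{n+1} = x_2_n + h·x_2'.
0.000000: (-1.970000, 0.230000); f=(-2.011791, 0.453100) → (-2.151061, 0.270779)
(x_1(0.09), x_2(0.09)) ≈ (-2.1511, 0.2708)

-2.1511, 0.2708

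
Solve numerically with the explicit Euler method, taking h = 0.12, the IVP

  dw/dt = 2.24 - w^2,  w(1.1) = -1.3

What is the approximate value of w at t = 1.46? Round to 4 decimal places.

Euler: w_{n+1} = w_n + h·f(t_n, w_n).
t=1.100000, w=-1.300000: f=0.550000 → w ← -1.300000 + 0.12·0.550000 = -1.234000
t=1.220000, w=-1.234000: f=0.717244 → w ← -1.234000 + 0.12·0.717244 = -1.147931
t=1.340000, w=-1.147931: f=0.922255 → w ← -1.147931 + 0.12·0.922255 = -1.037260
w(1.46) ≈ -1.0373

-1.0373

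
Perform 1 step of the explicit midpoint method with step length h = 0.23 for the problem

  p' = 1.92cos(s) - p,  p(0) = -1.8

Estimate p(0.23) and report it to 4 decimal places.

-1.0457

Midpoint: k1 = f(s_n, p_n); k2 = f(s_n + h/2, p_n + (h/2)·k1); p_{n+1} = p_n + h·k2.
s=0.000000, p=-1.800000:
  k1 = f(0.000000, -1.800000) = 3.720000
  k2 = f(0.115000, -1.372200) = 3.279518
  p ← -1.800000 + 0.23·3.279518 = -1.045711
p(0.23) ≈ -1.0457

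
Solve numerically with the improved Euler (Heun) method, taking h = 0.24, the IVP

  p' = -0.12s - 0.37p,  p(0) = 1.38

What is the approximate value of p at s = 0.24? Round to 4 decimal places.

Heun: k1 = f(s_n, p_n); k2 = f(s_n + h, p_n + h·k1); p_{n+1} = p_n + (h/2)·(k1 + k2).
s=0.000000, p=1.380000:
  k1 = f(0.000000, 1.380000) = -0.510600
  k2 = f(0.240000, 1.257456) = -0.494059
  p ← 1.380000 + (0.24/2)·(-0.510600 + (-0.494059)) = 1.259441
p(0.24) ≈ 1.2594

1.2594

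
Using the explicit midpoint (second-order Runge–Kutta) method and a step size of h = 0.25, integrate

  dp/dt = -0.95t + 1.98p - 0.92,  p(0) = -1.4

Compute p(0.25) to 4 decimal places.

Midpoint: k1 = f(t_n, p_n); k2 = f(t_n + h/2, p_n + (h/2)·k1); p_{n+1} = p_n + h·k2.
t=0.000000, p=-1.400000:
  k1 = f(0.000000, -1.400000) = -3.692000
  k2 = f(0.125000, -1.861500) = -4.724520
  p ← -1.400000 + 0.25·(-4.724520) = -2.581130
p(0.25) ≈ -2.5811

-2.5811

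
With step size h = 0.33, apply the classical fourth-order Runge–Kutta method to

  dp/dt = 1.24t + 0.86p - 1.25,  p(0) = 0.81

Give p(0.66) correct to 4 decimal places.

RK4: k1 = f(t_n, p_n); k2 = f(t_n + h/2, p_n + (h/2)·k1); k3 = f(t_n + h/2, p_n + (h/2)·k2); k4 = f(t_n + h, p_n + h·k3); p_{n+1} = p_n + (h/6)·(k1 + 2k2 + 2k3 + k4).
t=0.000000, p=0.810000:
  k1 = f(0.000000, 0.810000) = -0.553400
  k2 = f(0.165000, 0.718689) = -0.427327
  k3 = f(0.165000, 0.739491) = -0.409438
  k4 = f(0.330000, 0.674886) = -0.260398
  p ← 0.810000 + (0.33/6)·(k1 + 2k2 + 2k3 + k4) = 0.673197
t=0.330000, p=0.673197:
  k1 = f(0.330000, 0.673197) = -0.261851
  k2 = f(0.495000, 0.629992) = -0.094407
  k3 = f(0.495000, 0.657620) = -0.070647
  k4 = f(0.660000, 0.649883) = 0.127300
  p ← 0.673197 + (0.33/6)·(k1 + 2k2 + 2k3 + k4) = 0.647641
p(0.66) ≈ 0.6476

0.6476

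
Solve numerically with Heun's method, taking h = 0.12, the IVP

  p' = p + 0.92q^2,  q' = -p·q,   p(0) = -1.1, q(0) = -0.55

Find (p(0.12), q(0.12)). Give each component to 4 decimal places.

-1.1998, -0.6311

Heun on (p,q): k1 = f(x_n, state_n); k2 = f(x_n + h, state_n + h·k1); state_{n+1} = state_n + (h/2)·(k1 + k2).
0.000000: (-1.100000, -0.550000)
  k1 = (-0.821700, -0.605000)
  predictor → (-1.198604, -0.622600)
  k2 = (-0.841984, -0.746251)
  → (-1.199821, -0.631075)
(p(0.12), q(0.12)) ≈ (-1.1998, -0.6311)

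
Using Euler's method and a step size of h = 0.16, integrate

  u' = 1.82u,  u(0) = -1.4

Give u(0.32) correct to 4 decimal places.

Euler: u_{n+1} = u_n + h·f(x_n, u_n).
x=0.000000, u=-1.400000: f=-2.548000 → u ← -1.400000 + 0.16·(-2.548000) = -1.807680
x=0.160000, u=-1.807680: f=-3.289978 → u ← -1.807680 + 0.16·(-3.289978) = -2.334076
u(0.32) ≈ -2.3341

-2.3341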